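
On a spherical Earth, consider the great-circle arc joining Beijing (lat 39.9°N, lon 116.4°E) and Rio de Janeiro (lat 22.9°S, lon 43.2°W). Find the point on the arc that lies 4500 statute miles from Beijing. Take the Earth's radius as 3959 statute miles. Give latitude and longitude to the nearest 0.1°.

≈ lat 44.7°N, lon 23.2°E

Write both endpoints as unit vectors p₁, p₂ with components (cos φ cos λ, cos φ sin λ, sin φ).
The central angle between the endpoints is δ = arccos(p₁·p₂) ≈ 2.719 rad (155.8°). The total great-circle distance is δ·R ≈ 2.719 × 3959 ≈ 10764 mi, so the target fraction is f = 4500/10764 ≈ 0.418.
Interpolate at f ≈ 0.418 with slerp weights a = sin((1−f)δ)/sin δ ≈ 2.437, b = sin(fδ)/sin δ ≈ 2.212.
p = a·p₁ + b·p₂ ≈ (0.654, 0.280, 0.703); φ = arcsin(p_z) ≈ 44.67°, λ = atan2(p_y, p_x) ≈ 23.22°.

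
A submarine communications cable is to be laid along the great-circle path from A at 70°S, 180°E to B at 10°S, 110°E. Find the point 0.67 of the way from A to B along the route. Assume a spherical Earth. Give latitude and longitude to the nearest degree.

≈ 33°S, 119°E

Write both endpoints as unit vectors p₁, p₂ with components (cos φ cos λ, cos φ sin λ, sin φ).
The central angle between the endpoints is δ = arccos(p₁·p₂) ≈ 1.289 rad (73.8°).
Interpolate at f = 0.67 with slerp weights a = sin((1−f)δ)/sin δ ≈ 0.430, b = sin(fδ)/sin δ ≈ 0.791.
p = a·p₁ + b·p₂ ≈ (-0.413, 0.732, -0.541); φ = arcsin(p_z) ≈ -32.76°, λ = atan2(p_y, p_x) ≈ 119.45°.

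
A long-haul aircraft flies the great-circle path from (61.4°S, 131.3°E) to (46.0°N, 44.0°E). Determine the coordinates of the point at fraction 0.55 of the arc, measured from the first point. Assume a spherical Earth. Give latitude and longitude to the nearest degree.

Write both endpoints as unit vectors p₁, p₂ with components (cos φ cos λ, cos φ sin λ, sin φ).
The central angle between the endpoints is δ = arccos(p₁·p₂) ≈ 2.234 rad (128.0°).
Interpolate at f = 0.55 with slerp weights a = sin((1−f)δ)/sin δ ≈ 1.072, b = sin(fδ)/sin δ ≈ 1.196.
p = a·p₁ + b·p₂ ≈ (0.259, 0.963, -0.081); φ = arcsin(p_z) ≈ -4.64°, λ = atan2(p_y, p_x) ≈ 74.94°.

≈ (5°S, 75°E)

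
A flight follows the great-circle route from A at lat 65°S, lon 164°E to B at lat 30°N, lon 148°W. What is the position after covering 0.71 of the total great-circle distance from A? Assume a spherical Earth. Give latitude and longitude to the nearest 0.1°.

Write both endpoints as unit vectors p₁, p₂ with components (cos φ cos λ, cos φ sin λ, sin φ).
The central angle between the endpoints is δ = arccos(p₁·p₂) ≈ 1.781 rad (102.0°).
Interpolate at f = 0.71 with slerp weights a = sin((1−f)δ)/sin δ ≈ 0.505, b = sin(fδ)/sin δ ≈ 0.975.
p = a·p₁ + b·p₂ ≈ (-0.921, -0.389, 0.030); φ = arcsin(p_z) ≈ 1.71°, λ = atan2(p_y, p_x) ≈ -157.13°.

≈ lat 1.7°N, lon 157.1°W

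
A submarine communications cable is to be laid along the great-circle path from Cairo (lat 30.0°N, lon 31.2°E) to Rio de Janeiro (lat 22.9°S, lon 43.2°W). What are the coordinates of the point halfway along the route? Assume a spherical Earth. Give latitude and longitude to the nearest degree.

Convert each endpoint to a unit vector on the sphere (x = cos φ cos λ, y = cos φ sin λ, z = sin φ).
The central angle between the endpoints is δ = arccos(p₁·p₂) ≈ 1.551 rad (88.9°).
Interpolate at f = 1/2 with slerp weights a = sin((1−f)δ)/sin δ ≈ 0.700, b = sin(fδ)/sin δ ≈ 0.700.
p = a·p₁ + b·p₂ ≈ (0.989, -0.127, 0.078); φ = arcsin(p_z) ≈ 4.45°, λ = atan2(p_y, p_x) ≈ -7.34°.

≈ lat 4°N, lon 7°W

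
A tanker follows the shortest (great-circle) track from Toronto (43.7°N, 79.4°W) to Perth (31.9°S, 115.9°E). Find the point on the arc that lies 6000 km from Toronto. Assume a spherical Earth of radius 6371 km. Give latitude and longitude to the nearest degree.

Write both endpoints as unit vectors p₁, p₂ with components (cos φ cos λ, cos φ sin λ, sin φ).
The central angle between the endpoints is δ = arccos(p₁·p₂) ≈ 2.848 rad (163.2°). The total great-circle distance is δ·R ≈ 2.848 × 6371 ≈ 18142 km, so the target fraction is f = 6000/18142 ≈ 0.331.
Interpolate at f ≈ 0.331 with slerp weights a = sin((1−f)δ)/sin δ ≈ 3.260, b = sin(fδ)/sin δ ≈ 2.791.
p = a·p₁ + b·p₂ ≈ (-0.601, -0.185, 0.777); φ = arcsin(p_z) ≈ 51.00°, λ = atan2(p_y, p_x) ≈ -162.91°.

≈ 51°N, 163°W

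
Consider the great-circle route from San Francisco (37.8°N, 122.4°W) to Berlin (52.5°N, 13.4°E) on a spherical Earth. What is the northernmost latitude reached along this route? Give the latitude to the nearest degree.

The great circle lies in the plane with unit normal n̂ = (p₁ × p₂)/|p₁ × p₂|.
Here n̂_z ≈ +0.339; the vertex latitude is φ_max = arccos|n̂_z| ≈ 70.2°.
Check via Clairaut: cos φ_max = |cos φ₁| · sin C = cos(37.8°)·sin(25.4°) ≈ 0.339, again giving ≈ 70.2°.

≈ 70°N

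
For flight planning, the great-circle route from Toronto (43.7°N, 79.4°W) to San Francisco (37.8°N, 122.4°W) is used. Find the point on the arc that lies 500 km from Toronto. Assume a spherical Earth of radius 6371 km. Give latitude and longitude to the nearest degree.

The haversine formula gives a central angle δ ≈ 0.571 rad (32.7°) between the endpoints. The total great-circle distance is δ·R ≈ 0.571 × 6371 ≈ 3639 km, so the target fraction is f = 500/3639 ≈ 0.137.
Interpolate at f ≈ 0.137 with slerp weights a = sin((1−f)δ)/sin δ ≈ 0.875, b = sin(fδ)/sin δ ≈ 0.145.
p = a·p₁ + b·p₂ ≈ (0.055, -0.718, 0.693); φ = arcsin(p_z) ≈ 43.90°, λ = atan2(p_y, p_x) ≈ -85.63°.

≈ (44°N, 86°W)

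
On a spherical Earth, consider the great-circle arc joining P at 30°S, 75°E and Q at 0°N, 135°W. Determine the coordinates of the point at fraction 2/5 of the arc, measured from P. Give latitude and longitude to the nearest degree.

≈ 49°S, 145°E

From cos δ = sin φ₁ sin φ₂ + cos φ₁ cos φ₂ cos Δλ, the central angle is δ ≈ 2.419 rad (138.6°).
Interpolate at f = 2/5 with slerp weights a = sin((1−f)δ)/sin δ ≈ 1.501, b = sin(fδ)/sin δ ≈ 1.245.
p = a·p₁ + b·p₂ ≈ (-0.544, 0.375, -0.751); φ = arcsin(p_z) ≈ -48.64°, λ = atan2(p_y, p_x) ≈ 145.39°.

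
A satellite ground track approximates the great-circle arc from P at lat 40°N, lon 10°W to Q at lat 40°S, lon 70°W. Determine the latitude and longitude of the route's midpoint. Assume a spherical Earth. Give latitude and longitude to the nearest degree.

Write both endpoints as unit vectors p₁, p₂ with components (cos φ cos λ, cos φ sin λ, sin φ).
The central angle between the endpoints is δ = arccos(p₁·p₂) ≈ 1.691 rad (96.9°).
Interpolate at f = 1/2 with slerp weights a = sin((1−f)δ)/sin δ ≈ 0.754, b = sin(fδ)/sin δ ≈ 0.754.
p = a·p₁ + b·p₂ ≈ (0.766, -0.643, 0.000); φ = arcsin(p_z) ≈ 0.00°, λ = atan2(p_y, p_x) ≈ -40.00°.

≈ lat 0°N, lon 40°W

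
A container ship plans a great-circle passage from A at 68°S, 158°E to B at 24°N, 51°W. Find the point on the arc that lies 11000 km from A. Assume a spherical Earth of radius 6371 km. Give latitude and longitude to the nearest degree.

From cos δ = sin φ₁ sin φ₂ + cos φ₁ cos φ₂ cos Δλ, the central angle is δ ≈ 2.314 rad (132.6°). The total great-circle distance is δ·R ≈ 2.314 × 6371 ≈ 14741 km, so the target fraction is f = 11000/14741 ≈ 0.746.
Interpolate at f ≈ 0.746 with slerp weights a = sin((1−f)δ)/sin δ ≈ 0.752, b = sin(fδ)/sin δ ≈ 1.341.
p = a·p₁ + b·p₂ ≈ (0.510, -0.847, -0.152); φ = arcsin(p_z) ≈ -8.73°, λ = atan2(p_y, p_x) ≈ -58.94°.

≈ 9°S, 59°W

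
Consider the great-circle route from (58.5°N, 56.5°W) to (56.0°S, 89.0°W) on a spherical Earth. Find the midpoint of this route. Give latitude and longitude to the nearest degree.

Convert each endpoint to a unit vector on the sphere (x = cos φ cos λ, y = cos φ sin λ, z = sin φ).
The central angle between the endpoints is δ = arccos(p₁·p₂) ≈ 2.049 rad (117.4°).
Interpolate at f = 1/2 with slerp weights a = sin((1−f)δ)/sin δ ≈ 0.963, b = sin(fδ)/sin δ ≈ 0.963.
p = a·p₁ + b·p₂ ≈ (0.287, -0.958, 0.023); φ = arcsin(p_z) ≈ 1.30°, λ = atan2(p_y, p_x) ≈ -73.32°.

≈ (1°N, 73°W)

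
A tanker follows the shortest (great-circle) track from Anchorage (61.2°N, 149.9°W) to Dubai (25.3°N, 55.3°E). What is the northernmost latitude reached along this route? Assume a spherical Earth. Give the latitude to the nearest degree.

≈ 79°N

The great circle lies in the plane with unit normal n̂ = (p₁ × p₂)/|p₁ × p₂|.
Here n̂_z ≈ -0.185; the vertex latitude is φ_max = arccos|n̂_z| ≈ 79.3°.
Check via Clairaut: cos φ_max = |cos φ₁| · sin C = cos(61.2°)·sin(22.6°) ≈ 0.185, again giving ≈ 79.3°.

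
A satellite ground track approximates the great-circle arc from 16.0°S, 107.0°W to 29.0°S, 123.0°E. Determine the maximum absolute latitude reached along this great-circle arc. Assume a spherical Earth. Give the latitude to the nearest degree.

The great circle lies in the plane with unit normal n̂ = (p₁ × p₂)/|p₁ × p₂|.
Here n̂_z ≈ -0.705; the vertex latitude is φ_max = arccos|n̂_z| ≈ 45.2°.
Check via Clairaut: cos φ_max = |cos φ₁| · sin C = cos(16.0°)·sin(132.8°) ≈ 0.705, again giving ≈ 45.2°.

≈ 45°S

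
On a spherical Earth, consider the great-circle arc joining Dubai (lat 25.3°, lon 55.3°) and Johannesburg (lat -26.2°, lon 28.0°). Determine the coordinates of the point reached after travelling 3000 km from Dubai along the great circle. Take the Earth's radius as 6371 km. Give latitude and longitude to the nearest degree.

≈ lat 1°, lon 43°

From cos δ = sin φ₁ sin φ₂ + cos φ₁ cos φ₂ cos Δλ, the central angle is δ ≈ 1.010 rad (57.8°). The total great-circle distance is δ·R ≈ 1.010 × 6371 ≈ 6432 km, so the target fraction is f = 3000/6432 ≈ 0.466.
Interpolate at f ≈ 0.466 with slerp weights a = sin((1−f)δ)/sin δ ≈ 0.606, b = sin(fδ)/sin δ ≈ 0.536.
p = a·p₁ + b·p₂ ≈ (0.736, 0.676, 0.022); φ = arcsin(p_z) ≈ 1.28°, λ = atan2(p_y, p_x) ≈ 42.56°.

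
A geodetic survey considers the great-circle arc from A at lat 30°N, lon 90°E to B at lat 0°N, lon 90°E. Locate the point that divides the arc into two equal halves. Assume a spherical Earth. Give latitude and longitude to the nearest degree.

≈ lat 15°N, lon 90°E

Write both endpoints as unit vectors p₁, p₂ with components (cos φ cos λ, cos φ sin λ, sin φ).
The central angle between the endpoints is δ = arccos(p₁·p₂) ≈ 0.524 rad (30.0°).
Interpolate at f = 1/2 with slerp weights a = sin((1−f)δ)/sin δ ≈ 0.518, b = sin(fδ)/sin δ ≈ 0.518.
p = a·p₁ + b·p₂ ≈ (0.000, 0.966, 0.259); φ = arcsin(p_z) ≈ 15.00°, λ = atan2(p_y, p_x) ≈ 90.00°.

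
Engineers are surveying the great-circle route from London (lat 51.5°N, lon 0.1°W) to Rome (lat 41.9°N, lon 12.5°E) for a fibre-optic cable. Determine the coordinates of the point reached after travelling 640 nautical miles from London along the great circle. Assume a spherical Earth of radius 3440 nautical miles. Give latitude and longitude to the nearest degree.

≈ lat 44°N, lon 11°E

Convert each endpoint to a unit vector on the sphere (x = cos φ cos λ, y = cos φ sin λ, z = sin φ).
The central angle between the endpoints is δ = arccos(p₁·p₂) ≈ 0.225 rad (12.9°). The total great-circle distance is δ·R ≈ 0.225 × 3440 ≈ 773 nmi, so the target fraction is f = 640/773 ≈ 0.828.
Interpolate at f ≈ 0.828 with slerp weights a = sin((1−f)δ)/sin δ ≈ 0.174, b = sin(fδ)/sin δ ≈ 0.830.
p = a·p₁ + b·p₂ ≈ (0.711, 0.133, 0.690); φ = arcsin(p_z) ≈ 43.65°, λ = atan2(p_y, p_x) ≈ 10.63°.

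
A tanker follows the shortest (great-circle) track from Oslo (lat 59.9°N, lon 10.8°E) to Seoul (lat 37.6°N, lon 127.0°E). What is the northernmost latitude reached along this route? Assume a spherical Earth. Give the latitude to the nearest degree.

The great circle lies in the plane with unit normal n̂ = (p₁ × p₂)/|p₁ × p₂|.
Here n̂_z ≈ +0.381; the vertex latitude is φ_max = arccos|n̂_z| ≈ 67.6°.

≈ 68°N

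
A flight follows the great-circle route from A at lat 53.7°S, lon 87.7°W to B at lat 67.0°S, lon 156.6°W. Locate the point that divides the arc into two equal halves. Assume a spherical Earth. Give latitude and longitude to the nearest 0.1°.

≈ lat 64.6°S, lon 114.2°W

Convert each endpoint to a unit vector on the sphere (x = cos φ cos λ, y = cos φ sin λ, z = sin φ).
The central angle between the endpoints is δ = arccos(p₁·p₂) ≈ 0.600 rad (34.4°).
Interpolate at f = 1/2 with slerp weights a = sin((1−f)δ)/sin δ ≈ 0.523, b = sin(fδ)/sin δ ≈ 0.523.
p = a·p₁ + b·p₂ ≈ (-0.175, -0.391, -0.904); φ = arcsin(p_z) ≈ -64.64°, λ = atan2(p_y, p_x) ≈ -114.15°.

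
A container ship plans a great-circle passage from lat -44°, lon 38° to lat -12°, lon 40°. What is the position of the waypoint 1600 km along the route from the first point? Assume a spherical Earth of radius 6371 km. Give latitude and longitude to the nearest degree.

Write both endpoints as unit vectors p₁, p₂ with components (cos φ cos λ, cos φ sin λ, sin φ).
The central angle between the endpoints is δ = arccos(p₁·p₂) ≈ 0.559 rad (32.0°). The total great-circle distance is δ·R ≈ 0.559 × 6371 ≈ 3563 km, so the target fraction is f = 1600/3563 ≈ 0.449.
Interpolate at f ≈ 0.449 with slerp weights a = sin((1−f)δ)/sin δ ≈ 0.572, b = sin(fδ)/sin δ ≈ 0.468.
p = a·p₁ + b·p₂ ≈ (0.675, 0.548, -0.494); φ = arcsin(p_z) ≈ -29.64°, λ = atan2(p_y, p_x) ≈ 39.05°.

≈ lat -30°, lon 39°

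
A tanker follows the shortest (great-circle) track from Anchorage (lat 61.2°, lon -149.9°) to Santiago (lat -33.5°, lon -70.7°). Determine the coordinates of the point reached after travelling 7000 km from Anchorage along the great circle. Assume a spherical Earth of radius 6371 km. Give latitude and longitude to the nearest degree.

The haversine formula gives a central angle δ ≈ 1.991 rad (114.1°) between the endpoints. The total great-circle distance is δ·R ≈ 1.991 × 6371 ≈ 12688 km, so the target fraction is f = 7000/12688 ≈ 0.552.
Interpolate at f ≈ 0.552 with slerp weights a = sin((1−f)δ)/sin δ ≈ 0.853, b = sin(fδ)/sin δ ≈ 0.976.
p = a·p₁ + b·p₂ ≈ (-0.087, -0.974, 0.209); φ = arcsin(p_z) ≈ 12.07°, λ = atan2(p_y, p_x) ≈ -95.09°.

≈ lat 12°, lon -95°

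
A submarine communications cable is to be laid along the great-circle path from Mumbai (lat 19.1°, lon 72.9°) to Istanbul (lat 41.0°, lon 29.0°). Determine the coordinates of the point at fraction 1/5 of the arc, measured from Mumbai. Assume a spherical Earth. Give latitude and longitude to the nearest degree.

Write both endpoints as unit vectors p₁, p₂ with components (cos φ cos λ, cos φ sin λ, sin φ).
The central angle between the endpoints is δ = arccos(p₁·p₂) ≈ 0.755 rad (43.2°).
Interpolate at f = 1/5 with slerp weights a = sin((1−f)δ)/sin δ ≈ 0.829, b = sin(fδ)/sin δ ≈ 0.219.
p = a·p₁ + b·p₂ ≈ (0.375, 0.829, 0.415); φ = arcsin(p_z) ≈ 24.53°, λ = atan2(p_y, p_x) ≈ 65.65°.

≈ lat 25°, lon 66°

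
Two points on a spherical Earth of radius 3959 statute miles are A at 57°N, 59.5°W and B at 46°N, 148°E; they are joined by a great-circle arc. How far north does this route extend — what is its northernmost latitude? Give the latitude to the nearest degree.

The great circle lies in the plane with unit normal n̂ = (p₁ × p₂)/|p₁ × p₂|.
Here n̂_z ≈ -0.181; the vertex latitude is φ_max = arccos|n̂_z| ≈ 79.6°.

≈ 80°N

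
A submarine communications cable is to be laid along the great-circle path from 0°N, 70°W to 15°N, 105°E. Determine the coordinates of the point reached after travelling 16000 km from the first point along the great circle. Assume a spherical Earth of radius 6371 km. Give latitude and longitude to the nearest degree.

≈ 34°N, 97°E

From cos δ = sin φ₁ sin φ₂ + cos φ₁ cos φ₂ cos Δλ, the central angle is δ ≈ 2.866 rad (164.2°). The total great-circle distance is δ·R ≈ 2.866 × 6371 ≈ 18259 km, so the target fraction is f = 16000/18259 ≈ 0.876.
Interpolate at f ≈ 0.876 with slerp weights a = sin((1−f)δ)/sin δ ≈ 1.276, b = sin(fδ)/sin δ ≈ 2.165.
p = a·p₁ + b·p₂ ≈ (-0.105, 0.822, 0.560); φ = arcsin(p_z) ≈ 34.08°, λ = atan2(p_y, p_x) ≈ 97.29°.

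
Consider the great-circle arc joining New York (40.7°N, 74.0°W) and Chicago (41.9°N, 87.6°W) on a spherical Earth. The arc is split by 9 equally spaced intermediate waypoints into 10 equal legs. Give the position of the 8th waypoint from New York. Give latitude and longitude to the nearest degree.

≈ 42°N, 85°W

Convert each endpoint to a unit vector on the sphere (x = cos φ cos λ, y = cos φ sin λ, z = sin φ).
The central angle between the endpoints is δ = arccos(p₁·p₂) ≈ 0.179 rad (10.3°).
Interpolate at f = 8/10 with slerp weights a = sin((1−f)δ)/sin δ ≈ 0.201, b = sin(fδ)/sin δ ≈ 0.802.
p = a·p₁ + b·p₂ ≈ (0.067, -0.743, 0.666); φ = arcsin(p_z) ≈ 41.79°, λ = atan2(p_y, p_x) ≈ -84.84°.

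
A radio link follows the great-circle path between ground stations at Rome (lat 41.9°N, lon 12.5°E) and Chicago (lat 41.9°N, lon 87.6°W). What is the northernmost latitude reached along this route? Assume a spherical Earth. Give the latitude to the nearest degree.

The great circle lies in the plane with unit normal n̂ = (p₁ × p₂)/|p₁ × p₂|.
Here n̂_z ≈ -0.582; the vertex latitude is φ_max = arccos|n̂_z| ≈ 54.4°.

≈ 54°N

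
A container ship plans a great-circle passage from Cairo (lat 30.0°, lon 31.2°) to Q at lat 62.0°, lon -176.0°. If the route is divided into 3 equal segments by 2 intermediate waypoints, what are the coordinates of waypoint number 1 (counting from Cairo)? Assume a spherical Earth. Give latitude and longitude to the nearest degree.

≈ lat 57°, lon 42°

Write both endpoints as unit vectors p₁, p₂ with components (cos φ cos λ, cos φ sin λ, sin φ).
The central angle between the endpoints is δ = arccos(p₁·p₂) ≈ 1.491 rad (85.4°).
Interpolate at f = 1/3 with slerp weights a = sin((1−f)δ)/sin δ ≈ 0.841, b = sin(fδ)/sin δ ≈ 0.478.
p = a·p₁ + b·p₂ ≈ (0.399, 0.362, 0.843); φ = arcsin(p_z) ≈ 57.43°, λ = atan2(p_y, p_x) ≈ 42.19°.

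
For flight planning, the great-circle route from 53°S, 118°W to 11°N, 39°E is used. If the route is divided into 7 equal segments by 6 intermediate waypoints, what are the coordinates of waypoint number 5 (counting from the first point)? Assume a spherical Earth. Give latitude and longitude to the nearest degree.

≈ 25°S, 26°E

Convert each endpoint to a unit vector on the sphere (x = cos φ cos λ, y = cos φ sin λ, z = sin φ).
The central angle between the endpoints is δ = arccos(p₁·p₂) ≈ 2.341 rad (134.1°).
Interpolate at f = 5/7 with slerp weights a = sin((1−f)δ)/sin δ ≈ 0.864, b = sin(fδ)/sin δ ≈ 1.386.
p = a·p₁ + b·p₂ ≈ (0.813, 0.397, -0.425); φ = arcsin(p_z) ≈ -25.18°, λ = atan2(p_y, p_x) ≈ 26.03°.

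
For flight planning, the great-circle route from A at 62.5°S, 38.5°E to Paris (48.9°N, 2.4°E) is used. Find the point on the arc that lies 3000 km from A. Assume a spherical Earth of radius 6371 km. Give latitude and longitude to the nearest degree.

≈ 37°S, 24°E

Convert each endpoint to a unit vector on the sphere (x = cos φ cos λ, y = cos φ sin λ, z = sin φ).
The central angle between the endpoints is δ = arccos(p₁·p₂) ≈ 2.008 rad (115.0°). The total great-circle distance is δ·R ≈ 2.008 × 6371 ≈ 12791 km, so the target fraction is f = 3000/12791 ≈ 0.235.
Interpolate at f ≈ 0.235 with slerp weights a = sin((1−f)δ)/sin δ ≈ 1.103, b = sin(fδ)/sin δ ≈ 0.501.
p = a·p₁ + b·p₂ ≈ (0.727, 0.331, -0.601); φ = arcsin(p_z) ≈ -36.95°, λ = atan2(p_y, p_x) ≈ 24.46°.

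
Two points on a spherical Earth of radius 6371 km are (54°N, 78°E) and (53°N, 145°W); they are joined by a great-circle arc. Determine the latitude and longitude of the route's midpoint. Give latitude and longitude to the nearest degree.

Convert each endpoint to a unit vector on the sphere (x = cos φ cos λ, y = cos φ sin λ, z = sin φ).
The central angle between the endpoints is δ = arccos(p₁·p₂) ≈ 1.173 rad (67.2°).
Interpolate at f = 1/2 with slerp weights a = sin((1−f)δ)/sin δ ≈ 0.600, b = sin(fδ)/sin δ ≈ 0.600.
p = a·p₁ + b·p₂ ≈ (-0.223, 0.138, 0.965); φ = arcsin(p_z) ≈ 74.82°, λ = atan2(p_y, p_x) ≈ 148.21°.

≈ (75°N, 148°E)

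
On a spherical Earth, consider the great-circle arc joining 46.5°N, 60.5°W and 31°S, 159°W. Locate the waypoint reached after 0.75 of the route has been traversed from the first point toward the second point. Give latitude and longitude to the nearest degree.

Write both endpoints as unit vectors p₁, p₂ with components (cos φ cos λ, cos φ sin λ, sin φ).
The central angle between the endpoints is δ = arccos(p₁·p₂) ≈ 2.050 rad (117.4°).
Interpolate at f = 0.75 with slerp weights a = sin((1−f)δ)/sin δ ≈ 0.552, b = sin(fδ)/sin δ ≈ 1.126.
p = a·p₁ + b·p₂ ≈ (-0.714, -0.677, -0.179); φ = arcsin(p_z) ≈ -10.33°, λ = atan2(p_y, p_x) ≈ -136.52°.

≈ 10°S, 137°W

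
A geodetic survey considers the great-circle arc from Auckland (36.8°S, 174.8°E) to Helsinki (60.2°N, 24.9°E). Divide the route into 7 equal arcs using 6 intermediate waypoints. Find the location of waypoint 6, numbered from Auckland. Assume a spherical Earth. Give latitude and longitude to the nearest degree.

≈ (67°N, 72°E)

Write both endpoints as unit vectors p₁, p₂ with components (cos φ cos λ, cos φ sin λ, sin φ).
The central angle between the endpoints is δ = arccos(p₁·p₂) ≈ 2.614 rad (149.8°).
Interpolate at f = 6/7 with slerp weights a = sin((1−f)δ)/sin δ ≈ 0.725, b = sin(fδ)/sin δ ≈ 1.557.
p = a·p₁ + b·p₂ ≈ (0.124, 0.378, 0.917); φ = arcsin(p_z) ≈ 66.53°, λ = atan2(p_y, p_x) ≈ 71.85°.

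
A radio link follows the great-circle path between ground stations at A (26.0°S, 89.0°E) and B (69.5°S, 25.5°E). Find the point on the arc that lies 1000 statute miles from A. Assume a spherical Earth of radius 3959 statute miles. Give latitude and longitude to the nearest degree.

≈ (39°S, 82°E)

Convert each endpoint to a unit vector on the sphere (x = cos φ cos λ, y = cos φ sin λ, z = sin φ).
The central angle between the endpoints is δ = arccos(p₁·p₂) ≈ 0.987 rad (56.6°). The total great-circle distance is δ·R ≈ 0.987 × 3959 ≈ 3908 mi, so the target fraction is f = 1000/3908 ≈ 0.256.
Interpolate at f ≈ 0.256 with slerp weights a = sin((1−f)δ)/sin δ ≈ 0.803, b = sin(fδ)/sin δ ≈ 0.299.
p = a·p₁ + b·p₂ ≈ (0.107, 0.767, -0.633); φ = arcsin(p_z) ≈ -39.24°, λ = atan2(p_y, p_x) ≈ 82.04°.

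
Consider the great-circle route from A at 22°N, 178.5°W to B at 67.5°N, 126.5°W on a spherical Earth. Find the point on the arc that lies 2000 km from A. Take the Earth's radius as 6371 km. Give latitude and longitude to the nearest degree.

Convert each endpoint to a unit vector on the sphere (x = cos φ cos λ, y = cos φ sin λ, z = sin φ).
The central angle between the endpoints is δ = arccos(p₁·p₂) ≈ 0.971 rad (55.6°). The total great-circle distance is δ·R ≈ 0.971 × 6371 ≈ 6186 km, so the target fraction is f = 2000/6186 ≈ 0.323.
Interpolate at f ≈ 0.323 with slerp weights a = sin((1−f)δ)/sin δ ≈ 0.740, b = sin(fδ)/sin δ ≈ 0.374.
p = a·p₁ + b·p₂ ≈ (-0.771, -0.133, 0.623); φ = arcsin(p_z) ≈ 38.52°, λ = atan2(p_y, p_x) ≈ -170.21°.

≈ 39°N, 170°W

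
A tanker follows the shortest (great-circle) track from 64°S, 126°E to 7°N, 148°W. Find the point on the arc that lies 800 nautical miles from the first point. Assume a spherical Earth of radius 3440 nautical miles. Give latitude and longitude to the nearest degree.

The haversine formula gives a central angle δ ≈ 1.650 rad (94.5°) between the endpoints. The total great-circle distance is δ·R ≈ 1.650 × 3440 ≈ 5676 nmi, so the target fraction is f = 800/5676 ≈ 0.141.
Interpolate at f ≈ 0.141 with slerp weights a = sin((1−f)δ)/sin δ ≈ 0.991, b = sin(fδ)/sin δ ≈ 0.231.
p = a·p₁ + b·p₂ ≈ (-0.450, 0.230, -0.863); φ = arcsin(p_z) ≈ -59.64°, λ = atan2(p_y, p_x) ≈ 152.93°.

≈ 60°S, 153°E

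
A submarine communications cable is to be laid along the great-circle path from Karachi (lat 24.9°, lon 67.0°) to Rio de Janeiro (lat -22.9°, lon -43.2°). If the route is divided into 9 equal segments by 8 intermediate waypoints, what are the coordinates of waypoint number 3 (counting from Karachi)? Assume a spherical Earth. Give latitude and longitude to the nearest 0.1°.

≈ lat 10.8°, lon 28.6°

From cos δ = sin φ₁ sin φ₂ + cos φ₁ cos φ₂ cos Δλ, the central angle is δ ≈ 2.040 rad (116.9°).
Interpolate at f = 3/9 with slerp weights a = sin((1−f)δ)/sin δ ≈ 1.096, b = sin(fδ)/sin δ ≈ 0.705.
p = a·p₁ + b·p₂ ≈ (0.862, 0.471, 0.187); φ = arcsin(p_z) ≈ 10.79°, λ = atan2(p_y, p_x) ≈ 28.64°.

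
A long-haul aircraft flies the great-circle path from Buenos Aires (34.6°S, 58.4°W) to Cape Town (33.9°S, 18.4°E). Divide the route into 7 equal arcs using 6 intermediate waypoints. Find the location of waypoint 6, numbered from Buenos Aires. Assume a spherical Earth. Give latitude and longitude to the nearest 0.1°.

Convert each endpoint to a unit vector on the sphere (x = cos φ cos λ, y = cos φ sin λ, z = sin φ).
The central angle between the endpoints is δ = arccos(p₁·p₂) ≈ 1.078 rad (61.8°).
Interpolate at f = 6/7 with slerp weights a = sin((1−f)δ)/sin δ ≈ 0.174, b = sin(fδ)/sin δ ≈ 0.906.
p = a·p₁ + b·p₂ ≈ (0.789, 0.115, -0.604); φ = arcsin(p_z) ≈ -37.16°, λ = atan2(p_y, p_x) ≈ 8.31°.

≈ (37.2°S, 8.3°E)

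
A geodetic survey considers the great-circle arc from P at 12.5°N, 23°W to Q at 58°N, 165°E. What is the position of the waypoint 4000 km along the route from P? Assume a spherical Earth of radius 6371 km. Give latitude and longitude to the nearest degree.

Write both endpoints as unit vectors p₁, p₂ with components (cos φ cos λ, cos φ sin λ, sin φ).
The central angle between the endpoints is δ = arccos(p₁·p₂) ≈ 1.906 rad (109.2°). The total great-circle distance is δ·R ≈ 1.906 × 6371 ≈ 12142 km, so the target fraction is f = 4000/12142 ≈ 0.329.
Interpolate at f ≈ 0.329 with slerp weights a = sin((1−f)δ)/sin δ ≈ 1.014, b = sin(fδ)/sin δ ≈ 0.622.
p = a·p₁ + b·p₂ ≈ (0.593, -0.301, 0.747); φ = arcsin(p_z) ≈ 48.32°, λ = atan2(p_y, p_x) ≈ -26.96°.

≈ 48°N, 27°W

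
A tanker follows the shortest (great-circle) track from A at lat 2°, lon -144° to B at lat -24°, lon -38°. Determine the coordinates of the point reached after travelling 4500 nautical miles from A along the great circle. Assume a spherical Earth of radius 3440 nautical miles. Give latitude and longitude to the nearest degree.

Write both endpoints as unit vectors p₁, p₂ with components (cos φ cos λ, cos φ sin λ, sin φ).
The central angle between the endpoints is δ = arccos(p₁·p₂) ≈ 1.840 rad (105.4°). The total great-circle distance is δ·R ≈ 1.840 × 3440 ≈ 6329 nmi, so the target fraction is f = 4500/6329 ≈ 0.711.
Interpolate at f ≈ 0.711 with slerp weights a = sin((1−f)δ)/sin δ ≈ 0.526, b = sin(fδ)/sin δ ≈ 1.002.
p = a·p₁ + b·p₂ ≈ (0.296, -0.872, -0.389); φ = arcsin(p_z) ≈ -22.90°, λ = atan2(p_y, p_x) ≈ -71.26°.

≈ lat -23°, lon -71°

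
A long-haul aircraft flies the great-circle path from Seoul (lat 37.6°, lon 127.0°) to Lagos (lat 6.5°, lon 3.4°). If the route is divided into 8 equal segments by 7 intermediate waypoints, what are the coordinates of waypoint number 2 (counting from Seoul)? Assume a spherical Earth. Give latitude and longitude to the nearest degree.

≈ lat 45°, lon 91°

Convert each endpoint to a unit vector on the sphere (x = cos φ cos λ, y = cos φ sin λ, z = sin φ).
The central angle between the endpoints is δ = arccos(p₁·p₂) ≈ 1.946 rad (111.5°).
Interpolate at f = 2/8 with slerp weights a = sin((1−f)δ)/sin δ ≈ 1.068, b = sin(fδ)/sin δ ≈ 0.503.
p = a·p₁ + b·p₂ ≈ (-0.011, 0.705, 0.709); φ = arcsin(p_z) ≈ 45.12°, λ = atan2(p_y, p_x) ≈ 90.88°.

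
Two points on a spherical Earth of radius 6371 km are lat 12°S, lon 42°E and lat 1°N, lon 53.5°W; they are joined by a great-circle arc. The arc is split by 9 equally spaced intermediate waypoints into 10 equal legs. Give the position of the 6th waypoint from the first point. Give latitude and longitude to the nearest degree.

≈ lat 7°S, lon 16°W

Convert each endpoint to a unit vector on the sphere (x = cos φ cos λ, y = cos φ sin λ, z = sin φ).
The central angle between the endpoints is δ = arccos(p₁·p₂) ≈ 1.668 rad (95.6°).
Interpolate at f = 6/10 with slerp weights a = sin((1−f)δ)/sin δ ≈ 0.622, b = sin(fδ)/sin δ ≈ 0.846.
p = a·p₁ + b·p₂ ≈ (0.955, -0.273, -0.115); φ = arcsin(p_z) ≈ -6.58°, λ = atan2(p_y, p_x) ≈ -15.95°.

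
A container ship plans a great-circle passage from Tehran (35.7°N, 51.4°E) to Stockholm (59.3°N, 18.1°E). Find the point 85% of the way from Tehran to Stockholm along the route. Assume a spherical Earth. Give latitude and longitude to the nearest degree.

From cos δ = sin φ₁ sin φ₂ + cos φ₁ cos φ₂ cos Δλ, the central angle is δ ≈ 0.558 rad (32.0°).
Interpolate at f = 0.85 with slerp weights a = sin((1−f)δ)/sin δ ≈ 0.158, b = sin(fδ)/sin δ ≈ 0.863.
p = a·p₁ + b·p₂ ≈ (0.499, 0.237, 0.834); φ = arcsin(p_z) ≈ 56.49°, λ = atan2(p_y, p_x) ≈ 25.43°.

≈ 56°N, 25°E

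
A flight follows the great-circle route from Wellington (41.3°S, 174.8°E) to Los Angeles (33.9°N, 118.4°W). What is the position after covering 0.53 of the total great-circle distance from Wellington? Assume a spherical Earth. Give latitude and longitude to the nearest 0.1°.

≈ 2.1°S, 148.2°W

Convert each endpoint to a unit vector on the sphere (x = cos φ cos λ, y = cos φ sin λ, z = sin φ).
The central angle between the endpoints is δ = arccos(p₁·p₂) ≈ 1.694 rad (97.0°).
Interpolate at f = 0.53 with slerp weights a = sin((1−f)δ)/sin δ ≈ 0.720, b = sin(fδ)/sin δ ≈ 0.788.
p = a·p₁ + b·p₂ ≈ (-0.850, -0.526, -0.036); φ = arcsin(p_z) ≈ -2.05°, λ = atan2(p_y, p_x) ≈ -148.23°.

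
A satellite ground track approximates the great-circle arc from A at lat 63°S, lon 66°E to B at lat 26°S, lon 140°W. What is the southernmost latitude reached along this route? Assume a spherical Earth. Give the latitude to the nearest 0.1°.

≈ 79.7°S

The great circle lies in the plane with unit normal n̂ = (p₁ × p₂)/|p₁ × p₂|.
Here n̂_z ≈ +0.179; the vertex latitude is φ_max = arccos|n̂_z| ≈ 79.7°.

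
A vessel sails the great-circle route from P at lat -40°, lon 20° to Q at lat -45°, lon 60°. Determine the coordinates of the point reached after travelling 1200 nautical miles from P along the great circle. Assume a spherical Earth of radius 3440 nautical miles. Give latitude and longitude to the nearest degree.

Write both endpoints as unit vectors p₁, p₂ with components (cos φ cos λ, cos φ sin λ, sin φ).
The central angle between the endpoints is δ = arccos(p₁·p₂) ≈ 0.517 rad (29.6°). The total great-circle distance is δ·R ≈ 0.517 × 3440 ≈ 1777 nmi, so the target fraction is f = 1200/1777 ≈ 0.675.
Interpolate at f ≈ 0.675 with slerp weights a = sin((1−f)δ)/sin δ ≈ 0.338, b = sin(fδ)/sin δ ≈ 0.692.
p = a·p₁ + b·p₂ ≈ (0.488, 0.512, -0.707); φ = arcsin(p_z) ≈ -44.96°, λ = atan2(p_y, p_x) ≈ 46.39°.

≈ lat -45°, lon 46°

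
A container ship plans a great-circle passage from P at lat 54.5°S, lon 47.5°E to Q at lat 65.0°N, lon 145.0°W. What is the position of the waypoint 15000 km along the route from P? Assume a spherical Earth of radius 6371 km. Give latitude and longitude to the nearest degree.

From cos δ = sin φ₁ sin φ₂ + cos φ₁ cos φ₂ cos Δλ, the central angle is δ ≈ 2.929 rad (167.8°). The total great-circle distance is δ·R ≈ 2.929 × 6371 ≈ 18659 km, so the target fraction is f = 15000/18659 ≈ 0.804.
Interpolate at f ≈ 0.804 with slerp weights a = sin((1−f)δ)/sin δ ≈ 2.572, b = sin(fδ)/sin δ ≈ 3.354.
p = a·p₁ + b·p₂ ≈ (-0.152, 0.288, 0.945); φ = arcsin(p_z) ≈ 70.98°, λ = atan2(p_y, p_x) ≈ 117.79°.

≈ lat 71°N, lon 118°E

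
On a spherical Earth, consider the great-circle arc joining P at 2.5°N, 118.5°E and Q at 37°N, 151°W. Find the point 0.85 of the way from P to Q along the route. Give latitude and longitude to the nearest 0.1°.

Convert each endpoint to a unit vector on the sphere (x = cos φ cos λ, y = cos φ sin λ, z = sin φ).
The central angle between the endpoints is δ = arccos(p₁·p₂) ≈ 1.552 rad (88.9°).
Interpolate at f = 0.85 with slerp weights a = sin((1−f)δ)/sin δ ≈ 0.231, b = sin(fδ)/sin δ ≈ 0.969.
p = a·p₁ + b·p₂ ≈ (-0.787, -0.172, 0.593); φ = arcsin(p_z) ≈ 36.37°, λ = atan2(p_y, p_x) ≈ -167.63°.

≈ 36.4°N, 167.6°W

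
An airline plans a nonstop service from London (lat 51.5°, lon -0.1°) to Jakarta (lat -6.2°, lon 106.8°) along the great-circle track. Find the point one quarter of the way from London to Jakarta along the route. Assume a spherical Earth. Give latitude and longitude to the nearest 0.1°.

From cos δ = sin φ₁ sin φ₂ + cos φ₁ cos φ₂ cos Δλ, the central angle is δ ≈ 1.838 rad (105.3°).
Interpolate at f = 1/4 with slerp weights a = sin((1−f)δ)/sin δ ≈ 1.018, b = sin(fδ)/sin δ ≈ 0.460.
p = a·p₁ + b·p₂ ≈ (0.501, 0.437, 0.747); φ = arcsin(p_z) ≈ 48.32°, λ = atan2(p_y, p_x) ≈ 41.05°.

≈ lat 48.3°, lon 41.0°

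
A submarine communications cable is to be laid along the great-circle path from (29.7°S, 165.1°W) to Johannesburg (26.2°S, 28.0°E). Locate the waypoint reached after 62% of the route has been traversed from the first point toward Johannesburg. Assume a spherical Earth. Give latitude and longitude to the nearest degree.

Convert each endpoint to a unit vector on the sphere (x = cos φ cos λ, y = cos φ sin λ, z = sin φ).
The central angle between the endpoints is δ = arccos(p₁·p₂) ≈ 2.142 rad (122.7°).
Interpolate at f = 0.62 with slerp weights a = sin((1−f)δ)/sin δ ≈ 0.864, b = sin(fδ)/sin δ ≈ 1.154.
p = a·p₁ + b·p₂ ≈ (0.189, 0.293, -0.937); φ = arcsin(p_z) ≈ -69.61°, λ = atan2(p_y, p_x) ≈ 57.22°.

≈ (70°S, 57°E)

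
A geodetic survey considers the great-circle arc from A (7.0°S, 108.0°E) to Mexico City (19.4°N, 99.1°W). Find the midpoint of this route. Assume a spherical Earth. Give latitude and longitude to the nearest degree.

Convert each endpoint to a unit vector on the sphere (x = cos φ cos λ, y = cos φ sin λ, z = sin φ).
The central angle between the endpoints is δ = arccos(p₁·p₂) ≈ 2.634 rad (150.9°).
Interpolate at f = 1/2 with slerp weights a = sin((1−f)δ)/sin δ ≈ 1.991, b = sin(fδ)/sin δ ≈ 1.991.
p = a·p₁ + b·p₂ ≈ (-0.908, 0.025, 0.419); φ = arcsin(p_z) ≈ 24.75°, λ = atan2(p_y, p_x) ≈ 178.41°.

≈ (25°N, 178°E)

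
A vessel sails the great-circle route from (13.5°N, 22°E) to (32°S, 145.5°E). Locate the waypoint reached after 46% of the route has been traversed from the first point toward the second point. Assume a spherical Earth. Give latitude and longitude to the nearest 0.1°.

From cos δ = sin φ₁ sin φ₂ + cos φ₁ cos φ₂ cos Δλ, the central angle is δ ≈ 2.188 rad (125.4°).
Interpolate at f = 0.46 with slerp weights a = sin((1−f)δ)/sin δ ≈ 1.135, b = sin(fδ)/sin δ ≈ 1.036.
p = a·p₁ + b·p₂ ≈ (0.299, 0.911, -0.284); φ = arcsin(p_z) ≈ -16.51°, λ = atan2(p_y, p_x) ≈ 71.85°.

≈ (16.5°S, 71.8°E)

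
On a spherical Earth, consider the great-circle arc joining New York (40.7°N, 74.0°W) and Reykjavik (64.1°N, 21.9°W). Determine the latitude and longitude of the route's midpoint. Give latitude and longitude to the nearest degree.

≈ 55°N, 55°W

Convert each endpoint to a unit vector on the sphere (x = cos φ cos λ, y = cos φ sin λ, z = sin φ).
The central angle between the endpoints is δ = arccos(p₁·p₂) ≈ 0.660 rad (37.8°).
Interpolate at f = 1/2 with slerp weights a = sin((1−f)δ)/sin δ ≈ 0.529, b = sin(fδ)/sin δ ≈ 0.529.
p = a·p₁ + b·p₂ ≈ (0.325, -0.471, 0.820); φ = arcsin(p_z) ≈ 55.09°, λ = atan2(p_y, p_x) ≈ -55.44°.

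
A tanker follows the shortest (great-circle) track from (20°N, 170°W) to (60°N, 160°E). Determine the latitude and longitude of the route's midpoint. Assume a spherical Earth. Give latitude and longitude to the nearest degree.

≈ (41°N, 180°E)

Write both endpoints as unit vectors p₁, p₂ with components (cos φ cos λ, cos φ sin λ, sin φ).
The central angle between the endpoints is δ = arccos(p₁·p₂) ≈ 0.791 rad (45.3°).
Interpolate at f = 1/2 with slerp weights a = sin((1−f)δ)/sin δ ≈ 0.542, b = sin(fδ)/sin δ ≈ 0.542.
p = a·p₁ + b·p₂ ≈ (-0.756, 0.004, 0.655); φ = arcsin(p_z) ≈ 40.89°, λ = atan2(p_y, p_x) ≈ 179.68°.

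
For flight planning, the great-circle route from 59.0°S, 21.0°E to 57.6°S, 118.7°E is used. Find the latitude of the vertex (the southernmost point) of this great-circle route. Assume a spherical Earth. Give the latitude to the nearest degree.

The great circle lies in the plane with unit normal n̂ = (p₁ × p₂)/|p₁ × p₂|.
Here n̂_z ≈ +0.376; the vertex latitude is φ_max = arccos|n̂_z| ≈ 67.9°.

≈ 68°S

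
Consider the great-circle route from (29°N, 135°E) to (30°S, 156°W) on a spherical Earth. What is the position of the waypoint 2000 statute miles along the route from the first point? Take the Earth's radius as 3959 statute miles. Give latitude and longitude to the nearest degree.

Convert each endpoint to a unit vector on the sphere (x = cos φ cos λ, y = cos φ sin λ, z = sin φ).
The central angle between the endpoints is δ = arccos(p₁·p₂) ≈ 1.542 rad (88.3°). The total great-circle distance is δ·R ≈ 1.542 × 3959 ≈ 6104 mi, so the target fraction is f = 2000/6104 ≈ 0.328.
Interpolate at f ≈ 0.328 with slerp weights a = sin((1−f)δ)/sin δ ≈ 0.861, b = sin(fδ)/sin δ ≈ 0.484.
p = a·p₁ + b·p₂ ≈ (-0.916, 0.362, 0.175); φ = arcsin(p_z) ≈ 10.10°, λ = atan2(p_y, p_x) ≈ 158.43°.

≈ (10°N, 158°E)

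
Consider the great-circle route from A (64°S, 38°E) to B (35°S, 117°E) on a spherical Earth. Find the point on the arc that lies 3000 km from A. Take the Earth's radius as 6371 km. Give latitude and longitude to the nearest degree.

Convert each endpoint to a unit vector on the sphere (x = cos φ cos λ, y = cos φ sin λ, z = sin φ).
The central angle between the endpoints is δ = arccos(p₁·p₂) ≈ 0.947 rad (54.3°). The total great-circle distance is δ·R ≈ 0.947 × 6371 ≈ 6034 km, so the target fraction is f = 3000/6034 ≈ 0.497.
Interpolate at f ≈ 0.497 with slerp weights a = sin((1−f)δ)/sin δ ≈ 0.565, b = sin(fδ)/sin δ ≈ 0.559.
p = a·p₁ + b·p₂ ≈ (-0.013, 0.560, -0.828); φ = arcsin(p_z) ≈ -55.91°, λ = atan2(p_y, p_x) ≈ 91.30°.

≈ (56°S, 91°E)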